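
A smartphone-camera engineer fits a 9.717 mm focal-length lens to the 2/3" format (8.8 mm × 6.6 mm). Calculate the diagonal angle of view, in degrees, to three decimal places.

59.021°

Sensor diagonal = √(8.8² + 6.6²) = √121.0000 ≈ 11.0000 mm.
Angle of view α = 2·arctan(d/2f) with d = 11.0000 mm and f = 9.717 mm.
d/2f = 0.56602; arctan(0.56602) ≈ 29.5107°, so α ≈ 59.0213°.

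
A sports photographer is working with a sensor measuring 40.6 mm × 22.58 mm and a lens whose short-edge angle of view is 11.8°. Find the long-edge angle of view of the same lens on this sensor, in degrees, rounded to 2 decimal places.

21.05°

From the short-edge AOV: f = 22.58 / (2·tan(5.9°)) = 22.58 / 0.20668 ≈ 109.2511 mm.
Long-edge AOV = 2·arctan(40.6 / (2 × 109.2511)) = 2·arctan(0.18581) ≈ 21.0522°.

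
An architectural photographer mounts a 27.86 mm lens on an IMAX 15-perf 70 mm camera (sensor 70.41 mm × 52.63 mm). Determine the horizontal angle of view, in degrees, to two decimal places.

103.29°

Angle of view α = 2·arctan(w/2f) with w = 70.41 mm and f = 27.86 mm.
w/2f = 1.26364; arctan(1.26364) ≈ 51.6431°, so α ≈ 103.2863°.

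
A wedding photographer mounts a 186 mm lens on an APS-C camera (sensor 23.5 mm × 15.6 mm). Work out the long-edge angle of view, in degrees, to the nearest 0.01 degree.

Angle of view α = 2·arctan(w/2f) with w = 23.5 mm and f = 186 mm.
w/2f = 0.06317; arctan(0.06317) ≈ 3.6147°, so α ≈ 7.2294°.

7.23°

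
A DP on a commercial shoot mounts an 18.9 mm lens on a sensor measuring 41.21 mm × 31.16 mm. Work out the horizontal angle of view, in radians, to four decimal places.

Angle of view α = 2·arctan(w/2f) with w = 41.21 mm and f = 18.9 mm.
w/2f = 1.09021; arctan(1.09021) ≈ 0.8285 rad, so α ≈ 1.6571 rad.

1.6571 rad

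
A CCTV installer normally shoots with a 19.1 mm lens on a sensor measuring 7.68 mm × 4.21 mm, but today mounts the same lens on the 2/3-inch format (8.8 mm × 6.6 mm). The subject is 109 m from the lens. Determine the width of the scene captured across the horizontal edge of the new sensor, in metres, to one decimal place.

50.2 m

The focal length stays 19.1 mm; the relevant sensor dimension is now w = 8.8 mm. Object distance dₒ = 109 m = 109000 mm.
Thin-lens field width W = w·(dₒ − f)/f = 8.8 × (109000 − 19.1)/19.1 ≈ 50211.095 mm = 50.2111 m.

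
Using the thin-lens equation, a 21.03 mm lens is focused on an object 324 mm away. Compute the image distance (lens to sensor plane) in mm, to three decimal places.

22.490 mm

1/dᵢ = 1/f − 1/dₒ = 1/21.03 − 1/324 = 0.0444647 mm⁻¹.
dᵢ = 1/0.0444647 ≈ 22.4898 mm.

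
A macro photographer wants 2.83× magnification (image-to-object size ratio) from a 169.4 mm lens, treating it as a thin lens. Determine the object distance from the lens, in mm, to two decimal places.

229.26 mm

With m = dᵢ/dₒ and 1/f = 1/dₒ + 1/dᵢ, substituting dᵢ = m·dₒ gives 1/f = (1 + 1/m)/dₒ, hence dₒ = f·(1 + 1/m).
dₒ = 169.4 × (1 + 1/2.83) = 169.4 × 1.35336 ≈ 229.259 mm.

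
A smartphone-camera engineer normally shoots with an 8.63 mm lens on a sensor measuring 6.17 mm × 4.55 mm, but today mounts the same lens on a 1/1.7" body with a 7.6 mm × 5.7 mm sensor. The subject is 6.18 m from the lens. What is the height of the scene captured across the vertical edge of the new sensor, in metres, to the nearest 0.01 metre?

The focal length stays 8.63 mm; the relevant sensor dimension is now h = 5.7 mm. Object distance dₒ = 6.18 m = 6180 mm.
Thin-lens field height W = h·(dₒ − f)/f = 5.7 × (6180 − 8.63)/8.63 ≈ 4076.108 mm = 4.07611 m.

4.08 m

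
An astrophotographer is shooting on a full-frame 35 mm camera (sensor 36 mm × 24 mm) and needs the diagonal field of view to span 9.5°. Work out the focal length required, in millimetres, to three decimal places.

Sensor diagonal = √(36² + 24²) = √1872.0000 ≈ 43.2666 mm.
From α = 2·arctan(d/2f) we get f = d / (2·tan(α/2)).
With d = 43.2666 mm and α/2 = 4.75°, tan(α/2) ≈ 0.08309, so f ≈ 43.2666 / 0.16619 ≈ 260.3487 mm.

260.349 mm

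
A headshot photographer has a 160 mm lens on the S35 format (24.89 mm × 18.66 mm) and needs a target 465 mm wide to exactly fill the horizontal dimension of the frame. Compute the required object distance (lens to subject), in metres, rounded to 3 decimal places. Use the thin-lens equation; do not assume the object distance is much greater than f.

Magnification m = w/W = dᵢ/dₒ; combined with 1/f = 1/dₒ + 1/dᵢ this gives dₒ = f·(1 + W/w).
dₒ = 160 mm × (1 + 465/24.89) = 160 × 19.6822 ≈ 3149.152 mm = 3.14915 m.

3.149 m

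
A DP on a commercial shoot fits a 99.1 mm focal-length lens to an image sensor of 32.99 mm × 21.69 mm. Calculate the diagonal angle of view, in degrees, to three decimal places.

Sensor diagonal = √(32.99² + 21.69²) = √1558.7962 ≈ 39.4816 mm.
Angle of view α = 2·arctan(d/2f) with d = 39.4816 mm and f = 99.1 mm.
d/2f = 0.19920; arctan(0.19920) ≈ 11.2659°, so α ≈ 22.5318°.

22.532°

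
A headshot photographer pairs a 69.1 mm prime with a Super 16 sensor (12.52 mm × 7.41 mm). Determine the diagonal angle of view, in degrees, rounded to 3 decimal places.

Sensor diagonal = √(12.52² + 7.41²) = √211.6585 ≈ 14.5485 mm.
Angle of view α = 2·arctan(d/2f) with d = 14.5485 mm and f = 69.1 mm.
d/2f = 0.10527; arctan(0.10527) ≈ 6.0095°, so α ≈ 12.0189°.

12.019°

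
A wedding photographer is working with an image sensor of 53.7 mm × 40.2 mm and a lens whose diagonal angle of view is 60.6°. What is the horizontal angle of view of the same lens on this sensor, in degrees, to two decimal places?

Sensor diagonal = √(53.7² + 40.2²) = √4499.7300 ≈ 67.0800 mm.
From the diagonal AOV: f = 67.0800 / (2·tan(30.3°)) = 67.0800 / 1.16871 ≈ 57.3969 mm.
Horizontal AOV = 2·arctan(53.7 / (2 × 57.3969)) = 2·arctan(0.46780) ≈ 50.1400°.

50.14°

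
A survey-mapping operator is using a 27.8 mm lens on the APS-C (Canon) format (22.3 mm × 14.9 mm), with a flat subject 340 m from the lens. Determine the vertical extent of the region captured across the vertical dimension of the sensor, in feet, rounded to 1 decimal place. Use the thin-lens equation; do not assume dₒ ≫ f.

dₒ: 340 m = 340000 mm.
Similar triangles through the lens centre give W/dₒ = h/dᵢ; with 1/f = 1/dₒ + 1/dᵢ this gives W = h·(dₒ − f)/f.
W = 14.9 mm × (340000 − 27.8) / 27.8 = 14.9 × 12229.2158 ≈ 182215.316 mm = 182215.316/304.8 ft = 597.819 ft.

597.8 ft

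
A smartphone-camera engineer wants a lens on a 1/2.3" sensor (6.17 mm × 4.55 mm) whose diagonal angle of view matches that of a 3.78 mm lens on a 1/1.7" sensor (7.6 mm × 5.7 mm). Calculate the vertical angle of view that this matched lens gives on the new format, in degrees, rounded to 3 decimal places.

Sensor diagonal = √(7.6² + 5.7²) = √90.2500 ≈ 9.5000 mm.
Sensor diagonal = √(6.17² + 4.55²) = √58.7714 ≈ 7.6663 mm.
Equal diagonal AOV ⇒ f₂ = f₁ · 7.6663/9.5000 = 3.78 × 0.80697 ≈ 3.0504 mm.
Vertical AOV on the new format = 2·arctan(4.55 / (2 × 3.0504)) = 2·arctan(0.74581) ≈ 73.4321°.

73.432°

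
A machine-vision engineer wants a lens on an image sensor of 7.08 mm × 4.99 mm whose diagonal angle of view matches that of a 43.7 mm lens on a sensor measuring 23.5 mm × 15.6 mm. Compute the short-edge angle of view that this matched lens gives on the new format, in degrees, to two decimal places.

21.06°

Sensor diagonal = √(23.5² + 15.6²) = √795.6100 ≈ 28.2066 mm.
Sensor diagonal = √(7.08² + 4.99²) = √75.0265 ≈ 8.6618 mm.
Equal diagonal AOV ⇒ f₂ = f₁ · 8.6618/28.2066 = 43.7 × 0.30708 ≈ 13.4196 mm.
Short-edge AOV on the new format = 2·arctan(4.99 / (2 × 13.4196)) = 2·arctan(0.18592) ≈ 21.0646°.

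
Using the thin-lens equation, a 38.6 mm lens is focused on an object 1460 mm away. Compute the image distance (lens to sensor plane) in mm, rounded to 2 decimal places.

39.65 mm

1/dᵢ = 1/f − 1/dₒ = 1/38.6 − 1/1460 = 0.0252218 mm⁻¹.
dᵢ = 1/0.0252218 ≈ 39.6482 mm.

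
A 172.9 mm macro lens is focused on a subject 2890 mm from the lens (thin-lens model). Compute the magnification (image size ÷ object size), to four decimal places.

0.0636×

Thin lens: 1/f = 1/dₒ + 1/dᵢ → 1/dᵢ = 1/172.9 − 1/2890 = 0.0054377 mm⁻¹, so dᵢ ≈ 183.9023 mm.
Magnification m = dᵢ/dₒ = 183.9023/2890 ≈ 0.06363.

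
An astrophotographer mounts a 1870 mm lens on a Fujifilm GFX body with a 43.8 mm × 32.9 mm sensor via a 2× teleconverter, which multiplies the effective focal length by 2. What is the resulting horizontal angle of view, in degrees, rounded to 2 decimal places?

Effective focal length f = 1870 × 2 = 3740 mm.
α = 2·arctan(43.8 / (2 × 3740)) = 2·arctan(0.00586) ≈ 0.6710°.

0.67°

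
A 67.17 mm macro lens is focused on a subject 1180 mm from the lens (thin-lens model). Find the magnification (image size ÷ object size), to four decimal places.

Thin lens: 1/f = 1/dₒ + 1/dᵢ → 1/dᵢ = 1/67.17 − 1/1180 = 0.0140401 mm⁻¹, so dᵢ ≈ 71.2244 mm.
Magnification m = dᵢ/dₒ = 71.2244/1180 ≈ 0.06036.

0.0604×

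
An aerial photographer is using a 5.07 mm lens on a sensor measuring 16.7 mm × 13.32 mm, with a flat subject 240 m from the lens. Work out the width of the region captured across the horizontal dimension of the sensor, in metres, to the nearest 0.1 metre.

dₒ: 240 m = 240000 mm.
Similar triangles through the lens centre give W/dₒ = w/dᵢ; with 1/f = 1/dₒ + 1/dᵢ this gives W = w·(dₒ − f)/f.
W = 16.7 mm × (240000 − 5.07) / 5.07 = 16.7 × 47336.2781 ≈ 790515.844 mm = 790.516 m.

790.5 m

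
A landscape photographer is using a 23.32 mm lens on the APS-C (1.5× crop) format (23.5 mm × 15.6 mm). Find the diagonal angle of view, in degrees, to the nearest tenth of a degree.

Sensor diagonal = √(23.5² + 15.6²) = √795.6100 ≈ 28.2066 mm.
Angle of view α = 2·arctan(d/2f) with d = 28.2066 mm and f = 23.32 mm.
d/2f = 0.60477; arctan(0.60477) ≈ 31.1644°, so α ≈ 62.3287°.

62.3°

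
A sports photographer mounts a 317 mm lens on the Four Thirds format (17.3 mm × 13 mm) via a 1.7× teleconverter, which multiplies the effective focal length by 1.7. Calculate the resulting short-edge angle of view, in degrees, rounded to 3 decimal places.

1.382°

Effective focal length f = 317 × 1.7 = 538.9 mm.
α = 2·arctan(13 / (2 × 538.9)) = 2·arctan(0.01206) ≈ 1.3821°.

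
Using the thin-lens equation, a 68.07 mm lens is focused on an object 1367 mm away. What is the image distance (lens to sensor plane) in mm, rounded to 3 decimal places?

1/dᵢ = 1/f − 1/dₒ = 1/68.07 − 1/1367 = 0.0139592 mm⁻¹.
dᵢ = 1/0.0139592 ≈ 71.6372 mm.

71.637 mm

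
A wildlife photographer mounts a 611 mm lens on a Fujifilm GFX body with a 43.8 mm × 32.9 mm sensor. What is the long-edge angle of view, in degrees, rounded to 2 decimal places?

4.11°

Angle of view α = 2·arctan(w/2f) with w = 43.8 mm and f = 611 mm.
w/2f = 0.03584; arctan(0.03584) ≈ 2.0528°, so α ≈ 4.1055°.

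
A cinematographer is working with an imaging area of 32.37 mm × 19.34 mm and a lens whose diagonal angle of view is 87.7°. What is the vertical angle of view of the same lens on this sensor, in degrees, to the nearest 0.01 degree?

Sensor diagonal = √(32.37² + 19.34²) = √1421.8525 ≈ 37.7075 mm.
From the diagonal AOV: f = 37.7075 / (2·tan(43.85°)) = 37.7075 / 1.92128 ≈ 19.6262 mm.
Vertical AOV = 2·arctan(19.34 / (2 × 19.6262)) = 2·arctan(0.49271) ≈ 52.4598°.

52.46°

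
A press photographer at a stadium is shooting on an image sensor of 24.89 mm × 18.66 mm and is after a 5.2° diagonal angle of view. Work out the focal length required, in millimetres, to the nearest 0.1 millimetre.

Sensor diagonal = √(24.89² + 18.66²) = √967.7077 ≈ 31.1080 mm.
From α = 2·arctan(d/2f) we get f = d / (2·tan(α/2)).
With d = 31.1080 mm and α/2 = 2.6°, tan(α/2) ≈ 0.04541, so f ≈ 31.1080 / 0.09082 ≈ 342.5257 mm.

342.5 mm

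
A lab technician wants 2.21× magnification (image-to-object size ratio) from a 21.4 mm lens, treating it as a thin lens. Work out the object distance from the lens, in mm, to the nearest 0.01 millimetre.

31.08 mm

With m = dᵢ/dₒ and 1/f = 1/dₒ + 1/dᵢ, substituting dᵢ = m·dₒ gives 1/f = (1 + 1/m)/dₒ, hence dₒ = f·(1 + 1/m).
dₒ = 21.4 × (1 + 1/2.21) = 21.4 × 1.45249 ≈ 31.083 mm.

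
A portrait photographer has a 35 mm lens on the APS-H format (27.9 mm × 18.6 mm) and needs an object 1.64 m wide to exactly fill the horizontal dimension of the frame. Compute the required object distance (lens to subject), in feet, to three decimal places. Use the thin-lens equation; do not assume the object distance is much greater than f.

W: 1.64 m = 1640 mm.
Magnification m = w/W = dᵢ/dₒ; combined with 1/f = 1/dₒ + 1/dᵢ this gives dₒ = f·(1 + W/w).
dₒ = 35 mm × (1 + 1640/27.9) = 35 × 59.7814 ≈ 2092.348 mm = 2092.348/304.8 ft = 6.86466 ft.

6.865 ft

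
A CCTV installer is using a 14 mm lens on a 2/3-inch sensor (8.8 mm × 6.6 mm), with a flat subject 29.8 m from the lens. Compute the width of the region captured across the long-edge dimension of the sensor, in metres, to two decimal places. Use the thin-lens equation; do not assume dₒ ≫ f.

18.72 m

dₒ: 29.8 m = 29800 mm.
Similar triangles through the lens centre give W/dₒ = w/dᵢ; with 1/f = 1/dₒ + 1/dᵢ this gives W = w·(dₒ − f)/f.
W = 8.8 mm × (29800 − 14) / 14 = 8.8 × 2127.5714 ≈ 18722.629 mm = 18.7226 m.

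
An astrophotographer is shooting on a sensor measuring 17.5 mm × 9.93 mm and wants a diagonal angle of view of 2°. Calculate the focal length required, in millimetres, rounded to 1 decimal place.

Sensor diagonal = √(17.5² + 9.93²) = √404.8549 ≈ 20.1210 mm.
From α = 2·arctan(d/2f) we get f = d / (2·tan(α/2)).
With d = 20.1210 mm and α/2 = 1°, tan(α/2) ≈ 0.01746, so f ≈ 20.1210 / 0.03491 ≈ 576.3658 mm.

576.4 mm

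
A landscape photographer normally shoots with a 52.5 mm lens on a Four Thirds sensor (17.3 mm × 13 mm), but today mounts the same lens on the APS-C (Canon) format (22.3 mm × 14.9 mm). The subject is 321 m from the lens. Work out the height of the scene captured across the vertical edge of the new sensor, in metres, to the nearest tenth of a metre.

The focal length stays 52.5 mm; the relevant sensor dimension is now h = 14.9 mm. Object distance dₒ = 321 m = 321000 mm.
Thin-lens field height W = h·(dₒ − f)/f = 14.9 × (321000 − 52.5)/52.5 ≈ 91087.957 mm = 91.088 m.

91.1 m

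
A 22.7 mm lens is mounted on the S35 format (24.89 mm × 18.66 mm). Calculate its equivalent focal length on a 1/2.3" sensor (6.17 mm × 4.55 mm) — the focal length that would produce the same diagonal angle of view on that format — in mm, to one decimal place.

Sensor diagonal = √(24.89² + 18.66²) = √967.7077 ≈ 31.1080 mm.
Sensor diagonal = √(6.17² + 4.55²) = √58.7714 ≈ 7.6663 mm.
Equal angle of view means equal diagonal/f ratio, so f₂ = f₁ · (diagonal₂/diagonal₁) = 22.7 × 7.6663/31.1080.
f₂ = 22.7 × 0.24644 ≈ 5.594 mm.

5.6 mm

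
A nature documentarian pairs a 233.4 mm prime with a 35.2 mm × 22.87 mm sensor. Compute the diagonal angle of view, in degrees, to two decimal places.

10.28°

Sensor diagonal = √(35.2² + 22.87²) = √1762.0769 ≈ 41.9771 mm.
Angle of view α = 2·arctan(d/2f) with d = 41.9771 mm and f = 233.4 mm.
d/2f = 0.08993; arctan(0.08993) ≈ 5.1385°, so α ≈ 10.2770°.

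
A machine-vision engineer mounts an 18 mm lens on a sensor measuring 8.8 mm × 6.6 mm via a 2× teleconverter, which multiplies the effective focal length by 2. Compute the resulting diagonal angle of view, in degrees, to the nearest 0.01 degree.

17.37°

Effective focal length f = 18 × 2 = 36 mm.
Sensor diagonal = √(8.8² + 6.6²) = √121.0000 ≈ 11.0000 mm.
α = 2·arctan(11.000 / (2 × 36)) = 2·arctan(0.15278) ≈ 17.3727°.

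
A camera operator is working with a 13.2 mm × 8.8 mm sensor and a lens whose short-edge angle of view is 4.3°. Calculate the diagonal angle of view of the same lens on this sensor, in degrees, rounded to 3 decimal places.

7.744°

From the short-edge AOV: f = 8.8 / (2·tan(2.15°)) = 8.8 / 0.07508 ≈ 117.2014 mm.
Sensor diagonal = √(13.2² + 8.8²) = √251.6800 ≈ 15.8644 mm.
Diagonal AOV = 2·arctan(15.8644 / (2 × 117.2014)) = 2·arctan(0.06768) ≈ 7.7438°.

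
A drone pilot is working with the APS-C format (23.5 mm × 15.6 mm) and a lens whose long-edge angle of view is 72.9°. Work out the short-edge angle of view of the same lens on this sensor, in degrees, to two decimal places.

52.24°

From the long-edge AOV: f = 23.5 / (2·tan(36.45°)) = 23.5 / 1.47722 ≈ 15.9082 mm.
Short-edge AOV = 2·arctan(15.6 / (2 × 15.9082)) = 2·arctan(0.49031) ≈ 52.2386°.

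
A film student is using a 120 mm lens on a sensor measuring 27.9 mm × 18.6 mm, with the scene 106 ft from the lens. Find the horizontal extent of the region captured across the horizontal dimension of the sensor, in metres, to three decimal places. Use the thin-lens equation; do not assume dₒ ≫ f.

dₒ: 106 ft × 304.8 mm/ft = 32308.80 mm.
Similar triangles through the lens centre give W/dₒ = w/dᵢ; with 1/f = 1/dₒ + 1/dᵢ this gives W = w·(dₒ − f)/f.
W = 27.9 mm × (32308.8 − 120) / 120 = 27.9 × 268.2400 ≈ 7483.896 mm = 7.4839 m.

7.484 m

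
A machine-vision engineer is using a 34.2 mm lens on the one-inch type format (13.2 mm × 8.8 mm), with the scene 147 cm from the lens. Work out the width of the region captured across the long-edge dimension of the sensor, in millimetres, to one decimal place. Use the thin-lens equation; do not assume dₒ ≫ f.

dₒ: 147 cm = 1470 mm.
Similar triangles through the lens centre give W/dₒ = w/dᵢ; with 1/f = 1/dₒ + 1/dᵢ this gives W = w·(dₒ − f)/f.
W = 13.2 mm × (1470 − 34.2) / 34.2 = 13.2 × 41.9825 ≈ 554.168 mm.

554.2 mm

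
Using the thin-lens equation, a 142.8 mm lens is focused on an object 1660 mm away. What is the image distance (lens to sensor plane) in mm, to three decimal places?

156.240 mm

1/dᵢ = 1/f − 1/dₒ = 1/142.8 − 1/1660 = 0.0064004 mm⁻¹.
dᵢ = 1/0.0064004 ≈ 156.2404 mm.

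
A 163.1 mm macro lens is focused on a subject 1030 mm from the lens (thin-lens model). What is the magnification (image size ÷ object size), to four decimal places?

Thin lens: 1/f = 1/dₒ + 1/dᵢ → 1/dᵢ = 1/163.1 − 1/1030 = 0.0051603 mm⁻¹, so dᵢ ≈ 193.7859 mm.
Magnification m = dᵢ/dₒ = 193.7859/1030 ≈ 0.18814.

0.1881×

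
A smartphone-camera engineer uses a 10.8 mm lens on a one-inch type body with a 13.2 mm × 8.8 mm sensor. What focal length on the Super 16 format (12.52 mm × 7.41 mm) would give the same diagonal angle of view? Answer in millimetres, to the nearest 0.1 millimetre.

9.9 mm

Sensor diagonal = √(13.2² + 8.8²) = √251.6800 ≈ 15.8644 mm.
Sensor diagonal = √(12.52² + 7.41²) = √211.6585 ≈ 14.5485 mm.
Equal angle of view means equal diagonal/f ratio, so f₂ = f₁ · (diagonal₂/diagonal₁) = 10.8 × 14.5485/15.8644.
f₂ = 10.8 × 0.91705 ≈ 9.904 mm.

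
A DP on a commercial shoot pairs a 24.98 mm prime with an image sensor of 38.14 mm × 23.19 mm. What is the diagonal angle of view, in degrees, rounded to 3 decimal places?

83.558°

Sensor diagonal = √(38.14² + 23.19²) = √1992.4357 ≈ 44.6367 mm.
Angle of view α = 2·arctan(d/2f) with d = 44.6367 mm and f = 24.98 mm.
d/2f = 0.89345; arctan(0.89345) ≈ 41.7792°, so α ≈ 83.5583°.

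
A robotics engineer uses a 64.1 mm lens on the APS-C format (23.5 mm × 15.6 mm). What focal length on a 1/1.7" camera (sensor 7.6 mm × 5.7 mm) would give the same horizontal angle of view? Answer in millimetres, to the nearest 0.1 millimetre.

20.7 mm

Equal angle of view means equal width/f ratio, so f₂ = f₁ · (width₂/width₁) = 64.1 × 7.6/23.5.
f₂ = 64.1 × 0.32340 ≈ 20.730 mm.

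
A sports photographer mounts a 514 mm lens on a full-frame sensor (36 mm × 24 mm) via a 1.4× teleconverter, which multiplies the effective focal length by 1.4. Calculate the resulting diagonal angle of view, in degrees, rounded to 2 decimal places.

Effective focal length f = 514 × 1.4 = 719.6 mm.
Sensor diagonal = √(36² + 24²) = √1872.0000 ≈ 43.2666 mm.
α = 2·arctan(43.267 / (2 × 719.6)) = 2·arctan(0.03006) ≈ 3.4439°.

3.44°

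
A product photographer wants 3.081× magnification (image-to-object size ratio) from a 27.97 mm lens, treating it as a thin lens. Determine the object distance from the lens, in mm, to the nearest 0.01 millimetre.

37.05 mm

With m = dᵢ/dₒ and 1/f = 1/dₒ + 1/dᵢ, substituting dᵢ = m·dₒ gives 1/f = (1 + 1/m)/dₒ, hence dₒ = f·(1 + 1/m).
dₒ = 27.97 × (1 + 1/3.081) = 27.97 × 1.32457 ≈ 37.048 mm.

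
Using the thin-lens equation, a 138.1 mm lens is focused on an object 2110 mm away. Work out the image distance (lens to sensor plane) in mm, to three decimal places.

1/dᵢ = 1/f − 1/dₒ = 1/138.1 − 1/2110 = 0.0067672 mm⁻¹.
dᵢ = 1/0.0067672 ≈ 147.7717 mm.

147.772 mm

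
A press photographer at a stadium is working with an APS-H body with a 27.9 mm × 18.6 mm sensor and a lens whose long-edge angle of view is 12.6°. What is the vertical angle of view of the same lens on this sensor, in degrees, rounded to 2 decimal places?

8.42°

From the long-edge AOV: f = 27.9 / (2·tan(6.3°)) = 27.9 / 0.22080 ≈ 126.3575 mm.
Vertical AOV = 2·arctan(18.6 / (2 × 126.3575)) = 2·arctan(0.07360) ≈ 8.4188°.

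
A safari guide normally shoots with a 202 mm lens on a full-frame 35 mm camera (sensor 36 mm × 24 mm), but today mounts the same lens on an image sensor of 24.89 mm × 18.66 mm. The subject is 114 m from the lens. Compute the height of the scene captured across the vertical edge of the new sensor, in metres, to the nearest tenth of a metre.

10.5 m

The focal length stays 202 mm; the relevant sensor dimension is now h = 18.66 mm. Object distance dₒ = 114 m = 114000 mm.
Thin-lens field height W = h·(dₒ − f)/f = 18.66 × (114000 − 202)/202 ≈ 10512.231 mm = 10.5122 m.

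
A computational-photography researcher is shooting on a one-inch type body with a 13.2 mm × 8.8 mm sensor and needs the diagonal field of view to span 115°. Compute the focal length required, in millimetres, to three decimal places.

5.053 mm

Sensor diagonal = √(13.2² + 8.8²) = √251.6800 ≈ 15.8644 mm.
From α = 2·arctan(d/2f) we get f = d / (2·tan(α/2)).
With d = 15.8644 mm and α/2 = 57.5°, tan(α/2) ≈ 1.56969, so f ≈ 15.8644 / 3.13937 ≈ 5.0534 mm.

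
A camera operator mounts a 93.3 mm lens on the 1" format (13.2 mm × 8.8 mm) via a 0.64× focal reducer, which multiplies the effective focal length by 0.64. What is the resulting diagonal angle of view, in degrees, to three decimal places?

Effective focal length f = 93.3 × 0.64 = 59.712 mm.
Sensor diagonal = √(13.2² + 8.8²) = √251.6800 ≈ 15.8644 mm.
α = 2·arctan(15.864 / (2 × 59.712)) = 2·arctan(0.13284) ≈ 15.1339°.

15.134°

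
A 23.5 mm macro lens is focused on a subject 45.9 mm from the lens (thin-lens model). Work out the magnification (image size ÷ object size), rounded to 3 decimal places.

1.049×

Thin lens: 1/f = 1/dₒ + 1/dᵢ → 1/dᵢ = 1/23.5 − 1/45.9 = 0.0207667 mm⁻¹, so dᵢ ≈ 48.1540 mm.
Magnification m = dᵢ/dₒ = 48.1540/45.9 ≈ 1.04911.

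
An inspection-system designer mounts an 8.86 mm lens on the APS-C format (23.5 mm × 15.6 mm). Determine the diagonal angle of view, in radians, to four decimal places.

Sensor diagonal = √(23.5² + 15.6²) = √795.6100 ≈ 28.2066 mm.
Angle of view α = 2·arctan(d/2f) with d = 28.2066 mm and f = 8.86 mm.
d/2f = 1.59179; arctan(1.59179) ≈ 1.0099 rad, so α ≈ 2.0198 rad.

2.0198 rad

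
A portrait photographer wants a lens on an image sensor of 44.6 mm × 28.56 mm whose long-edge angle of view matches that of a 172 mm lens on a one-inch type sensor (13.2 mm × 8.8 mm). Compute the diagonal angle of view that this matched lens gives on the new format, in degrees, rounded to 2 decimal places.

5.22°

Equal long-edge AOV ⇒ f₂ = f₁ · 44.6/13.2 = 172 × 3.37879 ≈ 581.1515 mm.
Sensor diagonal = √(44.6² + 28.56²) = √2804.8336 ≈ 52.9607 mm.
Diagonal AOV on the new format = 2·arctan(52.9607 / (2 × 581.1515)) = 2·arctan(0.04557) ≈ 5.2178°.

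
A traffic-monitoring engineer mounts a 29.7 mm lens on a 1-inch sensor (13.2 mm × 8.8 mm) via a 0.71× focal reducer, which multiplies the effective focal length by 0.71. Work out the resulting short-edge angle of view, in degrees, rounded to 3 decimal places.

Effective focal length f = 29.7 × 0.71 = 21.087 mm.
α = 2·arctan(8.8 / (2 × 21.087)) = 2·arctan(0.20866) ≈ 23.5724°.

23.572°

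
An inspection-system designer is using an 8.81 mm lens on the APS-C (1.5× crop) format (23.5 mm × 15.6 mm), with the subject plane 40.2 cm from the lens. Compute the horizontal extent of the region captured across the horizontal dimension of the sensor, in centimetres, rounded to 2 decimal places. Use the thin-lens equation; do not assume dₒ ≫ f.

104.88 cm

dₒ: 40.2 cm = 402 mm.
Similar triangles through the lens centre give W/dₒ = w/dᵢ; with 1/f = 1/dₒ + 1/dᵢ this gives W = w·(dₒ − f)/f.
W = 23.5 mm × (402 − 8.81) / 8.81 = 23.5 × 44.6300 ≈ 1048.804 mm = 104.88 cm.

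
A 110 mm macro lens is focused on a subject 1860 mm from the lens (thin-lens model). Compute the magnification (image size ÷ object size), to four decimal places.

0.0629×

Thin lens: 1/f = 1/dₒ + 1/dᵢ → 1/dᵢ = 1/110 − 1/1860 = 0.0085533 mm⁻¹, so dᵢ ≈ 116.9143 mm.
Magnification m = dᵢ/dₒ = 116.9143/1860 ≈ 0.06286.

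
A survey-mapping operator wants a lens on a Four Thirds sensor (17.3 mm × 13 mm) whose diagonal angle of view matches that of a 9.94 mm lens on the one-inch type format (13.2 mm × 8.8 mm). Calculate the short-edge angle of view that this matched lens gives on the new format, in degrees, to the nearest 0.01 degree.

Sensor diagonal = √(13.2² + 8.8²) = √251.6800 ≈ 15.8644 mm.
Sensor diagonal = √(17.3² + 13²) = √468.2900 ≈ 21.6400 mm.
Equal diagonal AOV ⇒ f₂ = f₁ · 21.6400/15.8644 = 9.94 × 1.36406 ≈ 13.5587 mm.
Short-edge AOV on the new format = 2·arctan(13 / (2 × 13.5587)) = 2·arctan(0.47940) ≈ 51.2257°.

51.23°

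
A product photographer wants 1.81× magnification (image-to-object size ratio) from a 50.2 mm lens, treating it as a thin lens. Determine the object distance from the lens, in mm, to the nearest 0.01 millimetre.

With m = dᵢ/dₒ and 1/f = 1/dₒ + 1/dᵢ, substituting dᵢ = m·dₒ gives 1/f = (1 + 1/m)/dₒ, hence dₒ = f·(1 + 1/m).
dₒ = 50.2 × (1 + 1/1.81) = 50.2 × 1.55249 ≈ 77.935 mm.

77.93 mm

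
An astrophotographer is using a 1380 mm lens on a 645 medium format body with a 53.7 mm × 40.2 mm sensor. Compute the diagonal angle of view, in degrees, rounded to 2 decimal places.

2.78°

Sensor diagonal = √(53.7² + 40.2²) = √4499.7300 ≈ 67.0800 mm.
Angle of view α = 2·arctan(d/2f) with d = 67.0800 mm and f = 1380 mm.
d/2f = 0.02430; arctan(0.02430) ≈ 1.3923°, so α ≈ 2.7845°.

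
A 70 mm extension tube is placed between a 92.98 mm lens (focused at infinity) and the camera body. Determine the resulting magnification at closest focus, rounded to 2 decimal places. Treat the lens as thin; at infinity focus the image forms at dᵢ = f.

The tube moves the image plane from f to f + e, so dᵢ = 92.98 + 70 = 162.98 mm. Focus is achieved when 1/f = 1/dₒ + 1/dᵢ, giving dₒ = 1/(1/f − 1/(f+e)).
Magnification m = dᵢ/dₒ = (f+e)·(1/f − 1/(f+e)) = e/f = 70/92.98 ≈ 0.7529.

0.75×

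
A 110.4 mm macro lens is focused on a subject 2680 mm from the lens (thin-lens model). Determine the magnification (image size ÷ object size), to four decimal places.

Thin lens: 1/f = 1/dₒ + 1/dᵢ → 1/dᵢ = 1/110.4 − 1/2680 = 0.0086848 mm⁻¹, so dᵢ ≈ 115.1432 mm.
Magnification m = dᵢ/dₒ = 115.1432/2680 ≈ 0.04296.

0.0430×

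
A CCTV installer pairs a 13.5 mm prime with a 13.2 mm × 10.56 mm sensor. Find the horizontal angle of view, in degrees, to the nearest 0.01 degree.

Angle of view α = 2·arctan(w/2f) with w = 13.2 mm and f = 13.5 mm.
w/2f = 0.48889; arctan(0.48889) ≈ 26.0535°, so α ≈ 52.1070°.

52.11°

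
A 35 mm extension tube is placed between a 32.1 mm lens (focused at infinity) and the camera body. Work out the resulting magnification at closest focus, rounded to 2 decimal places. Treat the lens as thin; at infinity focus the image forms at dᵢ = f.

1.09×

The tube moves the image plane from f to f + e, so dᵢ = 32.1 + 35 = 67.1 mm. Focus is achieved when 1/f = 1/dₒ + 1/dᵢ, giving dₒ = 1/(1/f − 1/(f+e)).
Magnification m = dᵢ/dₒ = (f+e)·(1/f − 1/(f+e)) = e/f = 35/32.1 ≈ 1.0903.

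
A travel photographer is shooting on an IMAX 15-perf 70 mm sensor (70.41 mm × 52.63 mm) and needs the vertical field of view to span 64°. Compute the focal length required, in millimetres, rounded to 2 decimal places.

42.11 mm

From α = 2·arctan(h/2f) we get f = h / (2·tan(α/2)).
With h = 52.63 mm and α/2 = 32°, tan(α/2) ≈ 0.62487, so f ≈ 52.63 / 1.24974 ≈ 42.1128 mm.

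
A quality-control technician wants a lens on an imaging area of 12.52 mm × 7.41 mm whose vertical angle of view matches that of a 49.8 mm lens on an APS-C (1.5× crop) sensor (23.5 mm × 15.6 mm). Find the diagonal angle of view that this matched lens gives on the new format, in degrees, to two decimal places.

Equal vertical AOV ⇒ f₂ = f₁ · 7.41/15.6 = 49.8 × 0.47500 ≈ 23.6550 mm.
Sensor diagonal = √(12.52² + 7.41²) = √211.6585 ≈ 14.5485 mm.
Diagonal AOV on the new format = 2·arctan(14.5485 / (2 × 23.6550)) = 2·arctan(0.30751) ≈ 34.1868°.

34.19°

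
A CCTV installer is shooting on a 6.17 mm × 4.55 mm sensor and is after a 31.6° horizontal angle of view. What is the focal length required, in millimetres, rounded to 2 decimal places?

From α = 2·arctan(w/2f) we get f = w / (2·tan(α/2)).
With w = 6.17 mm and α/2 = 15.8°, tan(α/2) ≈ 0.28297, so f ≈ 6.17 / 0.56594 ≈ 10.9022 mm.

10.90 mm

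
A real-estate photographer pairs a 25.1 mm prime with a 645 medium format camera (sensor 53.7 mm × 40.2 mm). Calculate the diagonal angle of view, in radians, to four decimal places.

Sensor diagonal = √(53.7² + 40.2²) = √4499.7300 ≈ 67.0800 mm.
Angle of view α = 2·arctan(d/2f) with d = 67.0800 mm and f = 25.1 mm.
d/2f = 1.33626; arctan(1.33626) ≈ 0.9283 rad, so α ≈ 1.8567 rad.

1.8567 rad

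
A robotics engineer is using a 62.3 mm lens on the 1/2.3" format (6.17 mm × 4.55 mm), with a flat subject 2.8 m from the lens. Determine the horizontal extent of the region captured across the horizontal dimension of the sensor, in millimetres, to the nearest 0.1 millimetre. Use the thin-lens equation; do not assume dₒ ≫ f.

dₒ: 2.8 m = 2800 mm.
Similar triangles through the lens centre give W/dₒ = w/dᵢ; with 1/f = 1/dₒ + 1/dᵢ this gives W = w·(dₒ − f)/f.
W = 6.17 mm × (2800 − 62.3) / 62.3 = 6.17 × 43.9438 ≈ 271.133 mm.

271.1 mm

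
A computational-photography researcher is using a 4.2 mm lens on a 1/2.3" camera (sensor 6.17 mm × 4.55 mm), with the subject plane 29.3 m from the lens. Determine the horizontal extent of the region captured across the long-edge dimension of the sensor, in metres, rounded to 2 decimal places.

43.04 m

dₒ: 29.3 m = 29300 mm.
Similar triangles through the lens centre give W/dₒ = w/dᵢ; with 1/f = 1/dₒ + 1/dᵢ this gives W = w·(dₒ − f)/f.
W = 6.17 mm × (29300 − 4.2) / 4.2 = 6.17 × 6975.1905 ≈ 43036.925 mm = 43.0369 m.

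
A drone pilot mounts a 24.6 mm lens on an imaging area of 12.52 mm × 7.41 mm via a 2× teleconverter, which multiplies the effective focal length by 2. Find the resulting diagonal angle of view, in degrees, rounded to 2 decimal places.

16.82°

Effective focal length f = 24.6 × 2 = 49.2 mm.
Sensor diagonal = √(12.52² + 7.41²) = √211.6585 ≈ 14.5485 mm.
α = 2·arctan(14.548 / (2 × 49.2)) = 2·arctan(0.14785) ≈ 16.8206°.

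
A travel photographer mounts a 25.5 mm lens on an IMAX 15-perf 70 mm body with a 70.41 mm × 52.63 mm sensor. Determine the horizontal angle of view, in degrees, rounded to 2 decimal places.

Angle of view α = 2·arctan(w/2f) with w = 70.41 mm and f = 25.5 mm.
w/2f = 1.38059; arctan(1.38059) ≈ 54.0831°, so α ≈ 108.1662°.

108.17°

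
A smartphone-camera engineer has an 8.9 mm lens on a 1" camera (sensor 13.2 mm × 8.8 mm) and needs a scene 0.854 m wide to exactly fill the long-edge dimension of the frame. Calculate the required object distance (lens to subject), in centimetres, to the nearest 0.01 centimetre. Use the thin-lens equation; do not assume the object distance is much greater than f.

58.47 cm

W: 0.854 m = 854 mm.
Magnification m = w/W = dᵢ/dₒ; combined with 1/f = 1/dₒ + 1/dᵢ this gives dₒ = f·(1 + W/w).
dₒ = 8.9 mm × (1 + 854/13.2) = 8.9 × 65.6970 ≈ 584.703 mm = 58.4703 cm.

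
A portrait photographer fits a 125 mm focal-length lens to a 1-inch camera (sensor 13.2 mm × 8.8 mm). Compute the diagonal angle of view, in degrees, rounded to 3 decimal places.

7.262°

Sensor diagonal = √(13.2² + 8.8²) = √251.6800 ≈ 15.8644 mm.
Angle of view α = 2·arctan(d/2f) with d = 15.8644 mm and f = 125 mm.
d/2f = 0.06346; arctan(0.06346) ≈ 3.6310°, so α ≈ 7.2620°.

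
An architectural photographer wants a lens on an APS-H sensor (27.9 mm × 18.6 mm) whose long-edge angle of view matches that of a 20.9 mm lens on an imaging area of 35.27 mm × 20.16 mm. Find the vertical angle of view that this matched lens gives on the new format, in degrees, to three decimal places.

58.717°

Equal long-edge AOV ⇒ f₂ = f₁ · 27.9/35.27 = 20.9 × 0.79104 ≈ 16.5327 mm.
Vertical AOV on the new format = 2·arctan(18.6 / (2 × 16.5327)) = 2·arctan(0.56252) ≈ 58.7172°.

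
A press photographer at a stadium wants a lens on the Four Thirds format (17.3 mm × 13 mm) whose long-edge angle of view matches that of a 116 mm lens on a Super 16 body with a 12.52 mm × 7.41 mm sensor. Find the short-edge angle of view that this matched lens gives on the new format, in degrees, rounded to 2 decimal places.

Equal long-edge AOV ⇒ f₂ = f₁ · 17.3/12.52 = 116 × 1.38179 ≈ 160.2875 mm.
Short-edge AOV on the new format = 2·arctan(13 / (2 × 160.2875)) = 2·arctan(0.04055) ≈ 4.6444°.

4.64°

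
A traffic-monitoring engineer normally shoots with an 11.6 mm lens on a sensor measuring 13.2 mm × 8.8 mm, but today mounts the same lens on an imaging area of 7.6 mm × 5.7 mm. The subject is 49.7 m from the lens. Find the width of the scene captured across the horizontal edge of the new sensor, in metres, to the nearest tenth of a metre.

32.6 m

The focal length stays 11.6 mm; the relevant sensor dimension is now w = 7.6 mm. Object distance dₒ = 49.7 m = 49700 mm.
Thin-lens field width W = w·(dₒ − f)/f = 7.6 × (49700 − 11.6)/11.6 ≈ 32554.469 mm = 32.5545 m.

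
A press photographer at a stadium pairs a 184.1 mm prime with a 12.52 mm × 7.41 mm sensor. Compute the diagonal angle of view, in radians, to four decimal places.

0.0790 rad

Sensor diagonal = √(12.52² + 7.41²) = √211.6585 ≈ 14.5485 mm.
Angle of view α = 2·arctan(d/2f) with d = 14.5485 mm and f = 184.1 mm.
d/2f = 0.03951; arctan(0.03951) ≈ 0.0395 rad, so α ≈ 0.0790 rad.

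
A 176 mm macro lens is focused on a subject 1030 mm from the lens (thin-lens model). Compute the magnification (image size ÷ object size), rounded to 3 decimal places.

Thin lens: 1/f = 1/dₒ + 1/dᵢ → 1/dᵢ = 1/176 − 1/1030 = 0.0047109 mm⁻¹, so dᵢ ≈ 212.2717 mm.
Magnification m = dᵢ/dₒ = 212.2717/1030 ≈ 0.20609.

0.206×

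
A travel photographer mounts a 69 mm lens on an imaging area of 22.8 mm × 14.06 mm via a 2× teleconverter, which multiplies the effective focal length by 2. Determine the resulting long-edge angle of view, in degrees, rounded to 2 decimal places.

Effective focal length f = 69 × 2 = 138 mm.
α = 2·arctan(22.8 / (2 × 138)) = 2·arctan(0.08261) ≈ 9.4448°.

9.44°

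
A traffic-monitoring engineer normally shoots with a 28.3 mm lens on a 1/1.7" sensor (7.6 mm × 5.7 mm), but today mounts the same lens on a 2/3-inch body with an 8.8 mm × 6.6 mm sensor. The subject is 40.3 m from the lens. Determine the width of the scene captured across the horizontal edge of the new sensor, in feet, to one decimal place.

41.1 ft

The focal length stays 28.3 mm; the relevant sensor dimension is now w = 8.8 mm. Object distance dₒ = 40.3 m = 40300 mm.
Thin-lens field width W = w·(dₒ − f)/f = 8.8 × (40300 − 28.3)/28.3 ≈ 12522.649 mm = 12522.649/304.8 ft = 41.0848 ft.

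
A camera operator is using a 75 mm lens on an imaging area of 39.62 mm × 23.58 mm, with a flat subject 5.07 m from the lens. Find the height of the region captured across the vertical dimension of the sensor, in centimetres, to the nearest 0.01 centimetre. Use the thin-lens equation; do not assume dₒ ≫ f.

dₒ: 5.07 m = 5070 mm.
Similar triangles through the lens centre give W/dₒ = h/dᵢ; with 1/f = 1/dₒ + 1/dᵢ this gives W = h·(dₒ − f)/f.
W = 23.58 mm × (5070 − 75) / 75 = 23.58 × 66.6000 ≈ 1570.428 mm = 157.043 cm.

157.04 cm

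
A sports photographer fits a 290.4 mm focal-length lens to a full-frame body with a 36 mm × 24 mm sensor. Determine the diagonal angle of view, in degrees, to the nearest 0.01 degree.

8.52°

Sensor diagonal = √(36² + 24²) = √1872.0000 ≈ 43.2666 mm.
Angle of view α = 2·arctan(d/2f) with d = 43.2666 mm and f = 290.4 mm.
d/2f = 0.07449; arctan(0.07449) ≈ 4.2604°, so α ≈ 8.5207°.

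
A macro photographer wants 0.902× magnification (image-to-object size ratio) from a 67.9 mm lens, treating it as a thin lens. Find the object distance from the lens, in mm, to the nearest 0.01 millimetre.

143.18 mm

With m = dᵢ/dₒ and 1/f = 1/dₒ + 1/dᵢ, substituting dᵢ = m·dₒ gives 1/f = (1 + 1/m)/dₒ, hence dₒ = f·(1 + 1/m).
dₒ = 67.9 × (1 + 1/0.902) = 67.9 × 2.10865 ≈ 143.177 mm.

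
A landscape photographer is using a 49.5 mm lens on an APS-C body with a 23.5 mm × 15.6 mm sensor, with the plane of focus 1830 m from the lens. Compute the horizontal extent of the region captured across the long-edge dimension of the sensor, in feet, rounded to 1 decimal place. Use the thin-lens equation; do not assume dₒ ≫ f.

dₒ: 1830 m = 1.83e+06 mm.
Similar triangles through the lens centre give W/dₒ = w/dᵢ; with 1/f = 1/dₒ + 1/dᵢ this gives W = w·(dₒ − f)/f.
W = 23.5 mm × (1.83e+06 − 49.5) / 49.5 = 23.5 × 36968.6970 ≈ 868764.379 mm = 868764.379/304.8 ft = 2850.28 ft.

2850.3 ft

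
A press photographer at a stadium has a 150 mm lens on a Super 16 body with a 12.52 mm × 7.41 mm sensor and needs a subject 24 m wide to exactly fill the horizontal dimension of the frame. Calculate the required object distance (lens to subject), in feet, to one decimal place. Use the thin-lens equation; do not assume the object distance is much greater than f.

W: 24 m = 24000 mm.
Magnification m = w/W = dᵢ/dₒ; combined with 1/f = 1/dₒ + 1/dᵢ this gives dₒ = f·(1 + W/w).
dₒ = 150 mm × (1 + 24000/12.52) = 150 × 1917.9329 ≈ 287689.936 mm = 287689.936/304.8 ft = 943.865 ft.

943.9 ft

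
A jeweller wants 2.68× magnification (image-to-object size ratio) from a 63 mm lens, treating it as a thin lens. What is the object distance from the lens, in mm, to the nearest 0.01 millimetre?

With m = dᵢ/dₒ and 1/f = 1/dₒ + 1/dᵢ, substituting dᵢ = m·dₒ gives 1/f = (1 + 1/m)/dₒ, hence dₒ = f·(1 + 1/m).
dₒ = 63 × (1 + 1/2.68) = 63 × 1.37313 ≈ 86.507 mm.

86.51 mm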